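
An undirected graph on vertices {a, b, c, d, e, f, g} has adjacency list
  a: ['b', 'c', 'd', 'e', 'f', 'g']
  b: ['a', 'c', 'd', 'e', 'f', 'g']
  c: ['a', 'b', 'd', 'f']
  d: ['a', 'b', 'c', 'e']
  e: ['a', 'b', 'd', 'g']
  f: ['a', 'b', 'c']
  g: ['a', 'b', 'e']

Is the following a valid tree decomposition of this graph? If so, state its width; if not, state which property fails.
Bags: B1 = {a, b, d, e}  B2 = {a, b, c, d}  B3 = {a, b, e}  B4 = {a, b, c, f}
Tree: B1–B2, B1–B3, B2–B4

A tree decomposition must satisfy three properties: every vertex lies in some bag; for every edge, both endpoints lie together in some bag; and for every vertex, the bags containing it form a connected subtree. Here vertex g appears in no bag, so the decomposition is invalid.

No — vertex g appears in no bag.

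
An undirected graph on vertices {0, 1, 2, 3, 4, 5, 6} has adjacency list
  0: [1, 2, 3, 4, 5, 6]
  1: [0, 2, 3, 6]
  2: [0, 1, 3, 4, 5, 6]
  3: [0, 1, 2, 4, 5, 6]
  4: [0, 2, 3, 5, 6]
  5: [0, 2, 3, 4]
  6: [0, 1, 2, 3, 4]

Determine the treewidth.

A width-4 tree decomposition is:
Bags: B1 = {0, 2, 3, 4, 6}  B2 = {0, 1, 2, 3, 6}  B3 = {0, 2, 3, 4, 5}
Tree: B1–B2, B1–B3
Every bag has size at most 5, so the width is 5 − 1 = 4 and tw(G) ≤ 4. Conversely, {0, 1, 2, 3, 6} is a clique of size 5, and the vertices of any clique must share a bag in every tree decomposition; so some bag has ≥ 5 vertices and tw(G) ≥ 4. The upper and lower bounds meet at 4, so that is the treewidth.

4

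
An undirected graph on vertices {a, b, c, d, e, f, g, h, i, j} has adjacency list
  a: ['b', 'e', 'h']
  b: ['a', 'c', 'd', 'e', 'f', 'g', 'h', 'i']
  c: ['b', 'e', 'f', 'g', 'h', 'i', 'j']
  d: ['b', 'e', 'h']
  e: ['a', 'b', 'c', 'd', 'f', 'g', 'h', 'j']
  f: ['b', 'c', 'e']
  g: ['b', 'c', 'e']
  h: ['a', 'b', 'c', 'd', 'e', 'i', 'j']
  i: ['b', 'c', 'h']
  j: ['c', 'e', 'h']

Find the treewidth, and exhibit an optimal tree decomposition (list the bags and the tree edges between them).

Treewidth 3.
One such decomposition:
Bags: B1 = {a, b, e, h}  B2 = {b, c, e, h}  B3 = {b, c, h, i}  B4 = {c, e, h, j}  B5 = {b, c, e, g}  B6 = {b, c, e, f}  B7 = {b, d, e, h}
Tree: B1–B2, B2–B3, B2–B4, B2–B5, B5–B6, B2–B7

The largest bag has 4 vertices, giving width 3; this decomposition certifies tw(G) ≤ 3. Conversely, {c, e, h, j} is a clique of size 4, and the vertices of any clique must share a bag in every tree decomposition; so some bag has ≥ 4 vertices and tw(G) ≥ 3. Combining the bounds, tw(G) = 3.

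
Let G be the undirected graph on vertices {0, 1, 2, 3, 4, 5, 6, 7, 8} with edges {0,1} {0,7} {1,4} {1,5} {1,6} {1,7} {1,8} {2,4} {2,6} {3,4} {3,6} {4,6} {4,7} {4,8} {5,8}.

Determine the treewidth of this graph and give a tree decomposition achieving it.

Every bag has size at most 3, so the width is 3 − 1 = 2 and tw(G) ≤ 2. For the lower bound, the 3 vertices {0, 1, 7} are pairwise adjacent, and any tree decomposition puts a clique entirely inside one bag — forcing width ≥ 2. Combining the bounds, tw(G) = 2.

Treewidth 2.
One optimal decomposition is:
Bags: B1 = {1, 4, 7}  B2 = {1, 4, 6}  B3 = {1, 4, 8}  B4 = {3, 4, 6}  B5 = {2, 4, 6}  B6 = {1, 5, 8}  B7 = {0, 1, 7}
Tree: B1–B2, B1–B3, B2–B4, B2–B5, B3–B6, B1–B7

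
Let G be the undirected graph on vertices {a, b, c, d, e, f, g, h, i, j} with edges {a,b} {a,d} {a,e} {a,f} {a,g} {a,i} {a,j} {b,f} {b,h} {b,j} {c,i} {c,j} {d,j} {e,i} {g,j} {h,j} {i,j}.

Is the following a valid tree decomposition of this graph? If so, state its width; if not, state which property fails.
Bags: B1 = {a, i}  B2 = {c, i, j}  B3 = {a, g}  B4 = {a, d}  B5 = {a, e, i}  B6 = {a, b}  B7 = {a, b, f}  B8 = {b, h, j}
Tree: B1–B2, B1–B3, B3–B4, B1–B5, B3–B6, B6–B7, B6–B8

No — edge (j,a) lies in no bag.

A tree decomposition must satisfy three properties: every vertex lies in some bag; for every edge, both endpoints lie together in some bag; and for every vertex, the bags containing it form a connected subtree. Here edge (j,a) lies in no bag, so the decomposition is invalid.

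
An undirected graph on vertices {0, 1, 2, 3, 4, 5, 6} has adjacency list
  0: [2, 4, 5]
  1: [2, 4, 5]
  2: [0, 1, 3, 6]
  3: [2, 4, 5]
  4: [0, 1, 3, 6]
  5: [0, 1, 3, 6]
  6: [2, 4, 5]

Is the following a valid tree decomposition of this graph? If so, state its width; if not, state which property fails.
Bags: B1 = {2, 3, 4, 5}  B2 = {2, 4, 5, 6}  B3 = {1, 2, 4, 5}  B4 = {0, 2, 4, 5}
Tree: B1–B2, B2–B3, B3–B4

Vertex coverage: the bags together contain {0, 1, 2, 3, 4, 5, 6}, the full vertex set. Edge coverage: each edge of G has both endpoints in at least one bag. Running intersection: for every vertex, the bags containing it form a connected subtree. All three properties hold, so this is a valid tree decomposition of width max|bag| − 1 = 3, and hence tw(G) ≤ 3.

Yes; width 3.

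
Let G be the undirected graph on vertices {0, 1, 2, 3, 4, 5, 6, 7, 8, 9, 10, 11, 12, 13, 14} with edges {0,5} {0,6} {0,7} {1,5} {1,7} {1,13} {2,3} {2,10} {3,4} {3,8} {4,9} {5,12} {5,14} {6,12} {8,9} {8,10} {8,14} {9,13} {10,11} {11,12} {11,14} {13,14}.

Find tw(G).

A width-3 tree decomposition is:
Bags: B1 = {2, 3, 4, 9}  B2 = {2, 3, 8, 9}  B3 = {2, 8, 9, 10}  B4 = {8, 9, 10, 13}  B5 = {8, 10, 13, 14}  B6 = {10, 11, 13, 14}  B7 = {1, 11, 13, 14}  B8 = {1, 5, 11, 14}  B9 = {1, 5, 11, 12}  B10 = {1, 5, 7, 12}  B11 = {0, 5, 7, 12}  B12 = {0, 6, 7, 12}
Tree: B1–B2, B2–B3, B3–B4, B4–B5, B5–B6, B6–B7, B7–B8, B8–B9, B9–B10, B10–B11, B11–B12
Every bag has size at most 4, so the width is 4 − 1 = 3 and tw(G) ≤ 3. For the lower bound: the 4 vertex sets {2,3,4}, {9}, {8}, {10,11,13,14} are disjoint, each induces a connected subgraph, and every pair is joined by at least one edge of G. Contracting each set to a single vertex therefore yields K_{4} as a minor, and since treewidth is minor-monotone, tw(G) ≥ tw(K_{4}) = 3. Combining the bounds, tw(G) = 3.

3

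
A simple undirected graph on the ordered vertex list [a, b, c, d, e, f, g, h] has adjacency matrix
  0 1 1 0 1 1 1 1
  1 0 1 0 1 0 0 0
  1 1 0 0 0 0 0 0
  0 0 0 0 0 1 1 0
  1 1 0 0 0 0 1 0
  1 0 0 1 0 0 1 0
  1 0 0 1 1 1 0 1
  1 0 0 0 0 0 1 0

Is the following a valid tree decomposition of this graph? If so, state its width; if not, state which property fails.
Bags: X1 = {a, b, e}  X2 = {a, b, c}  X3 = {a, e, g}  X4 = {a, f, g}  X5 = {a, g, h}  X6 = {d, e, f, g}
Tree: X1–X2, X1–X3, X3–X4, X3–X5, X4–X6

No — bags containing vertex e are not connected in the tree.

A tree decomposition must satisfy three properties: every vertex lies in some bag; for every edge, both endpoints lie together in some bag; and for every vertex, the bags containing it form a connected subtree. Here bags containing vertex e are not connected in the tree, so the decomposition is invalid.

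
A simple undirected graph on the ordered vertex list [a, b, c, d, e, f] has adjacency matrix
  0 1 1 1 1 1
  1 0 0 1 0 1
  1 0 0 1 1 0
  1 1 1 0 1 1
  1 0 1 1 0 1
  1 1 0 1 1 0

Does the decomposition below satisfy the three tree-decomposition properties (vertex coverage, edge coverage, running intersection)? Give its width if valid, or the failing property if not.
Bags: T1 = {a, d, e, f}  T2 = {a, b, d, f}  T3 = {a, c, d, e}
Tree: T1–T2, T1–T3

Vertex coverage: the bags together contain {a, b, c, d, e, f}, the full vertex set. Edge coverage: each edge of G has both endpoints in at least one bag. Running intersection: for every vertex, the bags containing it form a connected subtree. All three properties hold, so this is a valid tree decomposition of width max|bag| − 1 = 3, and hence tw(G) ≤ 3.

Yes; width 3.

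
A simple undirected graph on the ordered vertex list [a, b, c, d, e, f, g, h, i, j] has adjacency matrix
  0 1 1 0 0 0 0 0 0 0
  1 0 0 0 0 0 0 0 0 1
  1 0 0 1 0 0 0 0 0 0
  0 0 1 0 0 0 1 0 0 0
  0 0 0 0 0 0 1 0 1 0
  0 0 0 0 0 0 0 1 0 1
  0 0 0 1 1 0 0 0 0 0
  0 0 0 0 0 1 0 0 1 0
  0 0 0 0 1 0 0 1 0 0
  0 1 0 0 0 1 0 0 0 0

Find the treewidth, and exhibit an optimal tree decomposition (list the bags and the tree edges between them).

The largest bag has 3 vertices, giving width 2; this decomposition certifies tw(G) ≤ 2. For the lower bound, G contains the cycle f–h–i–e–g–d–c–a–b–j–f, so G is not a forest; only forests have treewidth ≤ 1, hence tw(G) ≥ 2. Therefore the treewidth is 2.

Treewidth 2.
Bags: B1 = {f, h, i}  B2 = {e, f, i}  B3 = {e, f, g}  B4 = {d, f, g}  B5 = {c, d, f}  B6 = {a, c, f}  B7 = {a, b, f}  B8 = {b, f, j}
Tree: B1–B2, B2–B3, B3–B4, B4–B5, B5–B6, B6–B7, B7–B8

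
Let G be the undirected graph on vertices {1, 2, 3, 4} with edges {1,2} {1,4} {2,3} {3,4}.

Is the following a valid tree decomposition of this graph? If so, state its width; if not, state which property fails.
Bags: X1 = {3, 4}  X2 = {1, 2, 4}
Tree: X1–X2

No — edge (2,3) lies in no bag.

A tree decomposition must satisfy three properties: every vertex lies in some bag; for every edge, both endpoints lie together in some bag; and for every vertex, the bags containing it form a connected subtree. Here edge (2,3) lies in no bag, so the decomposition is invalid.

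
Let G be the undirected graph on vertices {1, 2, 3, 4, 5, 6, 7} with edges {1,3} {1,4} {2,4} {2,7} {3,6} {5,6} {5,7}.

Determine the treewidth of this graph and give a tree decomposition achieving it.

Treewidth 2.
One optimal decomposition is:
Bags: B1 = {3, 5, 6}  B2 = {3, 5, 7}  B3 = {2, 3, 7}  B4 = {2, 3, 4}  B5 = {1, 3, 4}
Tree: B1–B2, B2–B3, B3–B4, B4–B5

Each bag holds 3 vertices, so the decomposition has width 2, which upper-bounds the treewidth. The edges 3–6–5–7–2–4–1–3 form a cycle, so G is not a tree and its treewidth is at least 2. The upper and lower bounds meet at 2, so that is the treewidth.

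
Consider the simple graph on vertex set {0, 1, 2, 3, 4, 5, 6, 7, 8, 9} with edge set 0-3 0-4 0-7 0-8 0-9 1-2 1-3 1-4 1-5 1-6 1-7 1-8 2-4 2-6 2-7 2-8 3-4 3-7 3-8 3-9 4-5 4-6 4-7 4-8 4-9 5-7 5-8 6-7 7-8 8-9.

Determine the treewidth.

4

A width-4 tree decomposition is:
Bags: B1 = {0, 3, 4, 7, 8}  B2 = {1, 3, 4, 7, 8}  B3 = {1, 4, 5, 7, 8}  B4 = {0, 3, 4, 8, 9}  B5 = {1, 2, 4, 7, 8}  B6 = {1, 2, 4, 6, 7}
Tree: B1–B2, B2–B3, B1–B4, B3–B5, B5–B6
The largest bag has 5 vertices, giving width 4; this decomposition certifies tw(G) ≤ 4. Conversely, {0, 3, 4, 8, 9} is a clique of size 5, and the vertices of any clique must share a bag in every tree decomposition; so some bag has ≥ 5 vertices and tw(G) ≥ 4. Therefore the treewidth is 4.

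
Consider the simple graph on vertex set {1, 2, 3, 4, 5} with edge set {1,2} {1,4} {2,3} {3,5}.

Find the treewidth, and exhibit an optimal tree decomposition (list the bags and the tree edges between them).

The largest bag has 2 vertices, giving width 1; this decomposition certifies tw(G) ≤ 1. Since G has at least one edge (e.g. 5–3), it is not an edgeless graph, so tw(G) ≥ 1. Hence tw(G) = 1 exactly.

Treewidth 1.
One such decomposition:
Bags: B1 = {3, 5}  B2 = {2, 3}  B3 = {1, 2}  B4 = {1, 4}
Tree: B1–B2, B2–B3, B3–B4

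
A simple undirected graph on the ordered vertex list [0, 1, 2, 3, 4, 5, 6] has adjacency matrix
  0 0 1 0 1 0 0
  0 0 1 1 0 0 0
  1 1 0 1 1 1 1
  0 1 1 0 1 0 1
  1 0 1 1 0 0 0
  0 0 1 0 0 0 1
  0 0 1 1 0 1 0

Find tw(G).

A width-2 tree decomposition is:
Bags: B1 = {2, 3, 4}  B2 = {1, 2, 3}  B3 = {2, 3, 6}  B4 = {2, 5, 6}  B5 = {0, 2, 4}
Tree: B1–B2, B1–B3, B3–B4, B1–B5
The largest bag has 3 vertices, giving width 2; this decomposition certifies tw(G) ≤ 2. On the other hand G contains the 3-clique {0, 2, 4}. A clique must lie in a single bag of any decomposition, so no decomposition can have width below 2. Therefore the treewidth is 2.

2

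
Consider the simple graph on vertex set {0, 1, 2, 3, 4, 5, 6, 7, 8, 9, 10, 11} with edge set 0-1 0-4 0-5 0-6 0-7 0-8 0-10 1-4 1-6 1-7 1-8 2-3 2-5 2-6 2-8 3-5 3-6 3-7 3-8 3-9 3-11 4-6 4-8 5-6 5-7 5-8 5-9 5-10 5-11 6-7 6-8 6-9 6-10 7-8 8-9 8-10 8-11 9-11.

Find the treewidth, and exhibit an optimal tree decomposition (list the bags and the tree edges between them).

Treewidth 4.
One optimal decomposition is:
Bags: B1 = {3, 5, 6, 7, 8}  B2 = {0, 5, 6, 7, 8}  B3 = {3, 5, 6, 8, 9}  B4 = {0, 1, 6, 7, 8}  B5 = {0, 5, 6, 8, 10}  B6 = {2, 3, 5, 6, 8}  B7 = {0, 1, 4, 6, 8}  B8 = {3, 5, 8, 9, 11}
Tree: B1–B2, B1–B3, B2–B4, B2–B5, B3–B6, B4–B7, B3–B8

The largest bag has 5 vertices, giving width 4; this decomposition certifies tw(G) ≤ 4. For the lower bound, the 5 vertices {3, 5, 8, 9, 11} are pairwise adjacent, and any tree decomposition puts a clique entirely inside one bag — forcing width ≥ 4. Hence tw(G) = 4 exactly.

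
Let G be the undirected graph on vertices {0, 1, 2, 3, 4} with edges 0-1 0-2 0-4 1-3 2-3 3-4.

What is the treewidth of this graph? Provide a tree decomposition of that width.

Treewidth 2.
Bags: B1 = {0, 3, 4}  B2 = {0, 1, 3}  B3 = {0, 2, 3}
Tree: B1–B2, B2–B3

Each bag holds 3 vertices, so the decomposition has width 2, which upper-bounds the treewidth. Since 0–4–3–1–0 is a cycle in G, G is not acyclic. Forests are exactly the graphs of treewidth ≤ 1, so tw(G) ≥ 2. Therefore the treewidth is 2.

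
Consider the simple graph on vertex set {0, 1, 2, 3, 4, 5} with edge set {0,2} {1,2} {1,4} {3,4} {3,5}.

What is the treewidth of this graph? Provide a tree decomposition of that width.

Treewidth 1.
Bags: B1 = {3, 5}  B2 = {3, 4}  B3 = {1, 4}  B4 = {1, 2}  B5 = {0, 2}
Tree: B1–B2, B2–B3, B3–B4, B4–B5

Each bag holds 2 vertices, so the decomposition has width 1, which upper-bounds the treewidth. Since G has at least one edge (e.g. 5–3), it is not an edgeless graph, so tw(G) ≥ 1. Hence tw(G) = 1 exactly.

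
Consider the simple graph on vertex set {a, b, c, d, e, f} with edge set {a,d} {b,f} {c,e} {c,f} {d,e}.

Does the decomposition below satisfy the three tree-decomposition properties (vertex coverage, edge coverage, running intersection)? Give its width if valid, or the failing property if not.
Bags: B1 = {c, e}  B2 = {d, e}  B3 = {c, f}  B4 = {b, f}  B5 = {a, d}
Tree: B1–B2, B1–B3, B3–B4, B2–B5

Yes; width 1.

Vertex coverage: the bags together contain {a, b, c, d, e, f}, the full vertex set. Edge coverage: each edge of G has both endpoints in at least one bag. Running intersection: for every vertex, the bags containing it form a connected subtree. All three properties hold, so this is a valid tree decomposition of width max|bag| − 1 = 1, and hence tw(G) ≤ 1.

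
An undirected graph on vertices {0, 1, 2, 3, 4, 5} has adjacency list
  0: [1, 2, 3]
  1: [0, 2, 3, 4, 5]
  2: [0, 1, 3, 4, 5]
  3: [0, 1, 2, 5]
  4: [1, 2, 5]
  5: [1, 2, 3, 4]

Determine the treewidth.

A width-3 tree decomposition is:
Bags: B1 = {1, 2, 3, 5}  B2 = {1, 2, 4, 5}  B3 = {0, 1, 2, 3}
Tree: B1–B2, B1–B3
Each bag holds 4 vertices, so the decomposition has width 3, which upper-bounds the treewidth. Conversely, {0, 1, 2, 3} is a clique of size 4, and the vertices of any clique must share a bag in every tree decomposition; so some bag has ≥ 4 vertices and tw(G) ≥ 3. Combining the bounds, tw(G) = 3.

3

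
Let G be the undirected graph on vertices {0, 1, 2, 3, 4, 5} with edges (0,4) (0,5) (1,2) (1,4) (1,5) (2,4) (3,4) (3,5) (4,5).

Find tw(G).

A width-2 tree decomposition is:
Bags: B1 = {3, 4, 5}  B2 = {0, 4, 5}  B3 = {1, 4, 5}  B4 = {1, 2, 4}
Tree: B1–B2, B1–B3, B3–B4
Each bag holds 3 vertices, so the decomposition has width 2, which upper-bounds the treewidth. For the lower bound, the 3 vertices {1, 2, 4} are pairwise adjacent, and any tree decomposition puts a clique entirely inside one bag — forcing width ≥ 2. Therefore the treewidth is 2.

2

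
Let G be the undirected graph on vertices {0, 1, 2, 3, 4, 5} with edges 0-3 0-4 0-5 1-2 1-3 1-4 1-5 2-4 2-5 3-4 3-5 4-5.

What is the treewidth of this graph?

3

A width-3 tree decomposition is:
Bags: B1 = {1, 3, 4, 5}  B2 = {0, 3, 4, 5}  B3 = {1, 2, 4, 5}
Tree: B1–B2, B1–B3
Each bag holds 4 vertices, so the decomposition has width 3, which upper-bounds the treewidth. For the lower bound, the 4 vertices {0, 3, 4, 5} are pairwise adjacent, and any tree decomposition puts a clique entirely inside one bag — forcing width ≥ 3. Hence tw(G) = 3 exactly.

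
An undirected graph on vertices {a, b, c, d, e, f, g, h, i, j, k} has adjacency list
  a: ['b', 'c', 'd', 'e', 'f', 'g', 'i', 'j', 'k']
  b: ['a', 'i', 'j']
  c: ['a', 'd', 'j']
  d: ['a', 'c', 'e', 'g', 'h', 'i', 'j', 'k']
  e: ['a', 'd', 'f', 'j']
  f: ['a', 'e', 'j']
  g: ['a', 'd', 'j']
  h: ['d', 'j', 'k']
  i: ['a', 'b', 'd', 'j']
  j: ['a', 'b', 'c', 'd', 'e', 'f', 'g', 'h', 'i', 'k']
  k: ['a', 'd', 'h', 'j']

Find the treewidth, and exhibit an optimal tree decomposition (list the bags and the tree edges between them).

Each bag holds 4 vertices, so the decomposition has width 3, which upper-bounds the treewidth. On the other hand G contains the 4-clique {d, h, j, k}. A clique must lie in a single bag of any decomposition, so no decomposition can have width below 3. Therefore the treewidth is 3.

Treewidth 3.
One optimal decomposition is:
Bags: B1 = {a, d, j, k}  B2 = {a, d, i, j}  B3 = {a, d, e, j}  B4 = {d, h, j, k}  B5 = {a, c, d, j}  B6 = {a, d, g, j}  B7 = {a, e, f, j}  B8 = {a, b, i, j}
Tree: B1–B2, B2–B3, B1–B4, B1–B5, B2–B6, B3–B7, B2–B8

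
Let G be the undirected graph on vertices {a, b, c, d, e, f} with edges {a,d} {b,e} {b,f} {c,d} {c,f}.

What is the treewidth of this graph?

A width-1 tree decomposition is:
Bags: B1 = {a, d}  B2 = {c, d}  B3 = {c, f}  B4 = {b, f}  B5 = {b, e}
Tree: B1–B2, B2–B3, B3–B4, B4–B5
Every bag has size at most 2, so the width is 2 − 1 = 1 and tw(G) ≤ 1. G has an edge, so its treewidth is at least 1. Hence tw(G) = 1 exactly.

1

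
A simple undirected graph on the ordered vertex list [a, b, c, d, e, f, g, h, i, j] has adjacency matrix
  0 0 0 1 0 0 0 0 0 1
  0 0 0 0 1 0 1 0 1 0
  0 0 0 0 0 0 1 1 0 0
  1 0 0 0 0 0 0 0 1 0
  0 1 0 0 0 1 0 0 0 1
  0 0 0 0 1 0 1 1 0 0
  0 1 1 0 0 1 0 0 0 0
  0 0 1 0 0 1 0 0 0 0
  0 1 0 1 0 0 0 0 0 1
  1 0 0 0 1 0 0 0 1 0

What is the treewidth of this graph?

A width-2 tree decomposition is:
Bags: B1 = {c, g, h}  B2 = {f, g, h}  B3 = {b, f, g}  B4 = {b, e, f}  B5 = {b, e, i}  B6 = {e, i, j}  B7 = {d, i, j}  B8 = {a, d, j}
Tree: B1–B2, B2–B3, B3–B4, B4–B5, B5–B6, B6–B7, B7–B8
Each bag holds 3 vertices, so the decomposition has width 2, which upper-bounds the treewidth. Since c–h–f–g–c is a cycle in G, G is not acyclic. Forests are exactly the graphs of treewidth ≤ 1, so tw(G) ≥ 2. Therefore the treewidth is 2.

2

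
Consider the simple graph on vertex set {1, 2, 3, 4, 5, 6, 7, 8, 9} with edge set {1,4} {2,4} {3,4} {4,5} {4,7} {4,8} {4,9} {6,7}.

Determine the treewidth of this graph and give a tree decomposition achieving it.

The largest bag has 2 vertices, giving width 1; this decomposition certifies tw(G) ≤ 1. Since G has at least one edge (e.g. 9–4), it is not an edgeless graph, so tw(G) ≥ 1. Combining the bounds, tw(G) = 1.

Treewidth 1.
One such decomposition:
Bags: B1 = {4, 9}  B2 = {3, 4}  B3 = {4, 5}  B4 = {4, 7}  B5 = {1, 4}  B6 = {6, 7}  B7 = {2, 4}  B8 = {4, 8}
Tree: B1–B2, B2–B3, B2–B4, B4–B5, B4–B6, B1–B7, B3–B8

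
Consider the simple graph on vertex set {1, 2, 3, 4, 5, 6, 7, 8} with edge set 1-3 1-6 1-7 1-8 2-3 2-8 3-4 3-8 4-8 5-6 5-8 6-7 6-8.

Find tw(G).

A width-2 tree decomposition is:
Bags: B1 = {1, 6, 8}  B2 = {1, 3, 8}  B3 = {3, 4, 8}  B4 = {1, 6, 7}  B5 = {2, 3, 8}  B6 = {5, 6, 8}
Tree: B1–B2, B2–B3, B1–B4, B2–B5, B1–B6
Each bag holds 3 vertices, so the decomposition has width 2, which upper-bounds the treewidth. On the other hand G contains the 3-clique {1, 3, 8}. A clique must lie in a single bag of any decomposition, so no decomposition can have width below 2. Combining the bounds, tw(G) = 2.

2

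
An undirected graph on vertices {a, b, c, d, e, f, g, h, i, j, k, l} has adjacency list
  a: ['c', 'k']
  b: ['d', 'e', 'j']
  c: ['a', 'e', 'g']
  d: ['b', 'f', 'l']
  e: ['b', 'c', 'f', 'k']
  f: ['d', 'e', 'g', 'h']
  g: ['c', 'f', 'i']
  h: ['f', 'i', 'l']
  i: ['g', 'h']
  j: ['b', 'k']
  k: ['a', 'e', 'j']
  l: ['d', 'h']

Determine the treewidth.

3

A width-3 tree decomposition is:
Bags: B1 = {a, b, j, k}  B2 = {a, b, e, k}  B3 = {a, b, c, e}  B4 = {b, c, d, e}  B5 = {c, d, e, f}  B6 = {c, d, f, g}  B7 = {d, f, g, l}  B8 = {f, g, h, l}  B9 = {g, h, i, l}
Tree: B1–B2, B2–B3, B3–B4, B4–B5, B5–B6, B6–B7, B7–B8, B8–B9
Every bag has size at most 4, so the width is 4 − 1 = 3 and tw(G) ≤ 3. For the lower bound: the 4 vertex sets {a,j,k}, {b}, {e}, {c,d,f,g} are disjoint, each induces a connected subgraph, and every pair is joined by at least one edge of G. Contracting each set to a single vertex therefore yields K_{4} as a minor, and since treewidth is minor-monotone, tw(G) ≥ tw(K_{4}) = 3. The upper and lower bounds meet at 3, so that is the treewidth.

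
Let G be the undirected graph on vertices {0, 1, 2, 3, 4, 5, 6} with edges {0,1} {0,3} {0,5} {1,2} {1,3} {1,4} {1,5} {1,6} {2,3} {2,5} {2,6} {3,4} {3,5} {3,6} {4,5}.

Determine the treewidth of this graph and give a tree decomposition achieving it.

Every bag has size at most 4, so the width is 4 − 1 = 3 and tw(G) ≤ 3. Conversely, {0, 1, 3, 5} is a clique of size 4, and the vertices of any clique must share a bag in every tree decomposition; so some bag has ≥ 4 vertices and tw(G) ≥ 3. The upper and lower bounds meet at 3, so that is the treewidth.

Treewidth 3.
Bags: B1 = {0, 1, 3, 5}  B2 = {1, 3, 4, 5}  B3 = {1, 2, 3, 5}  B4 = {1, 2, 3, 6}
Tree: B1–B2, B2–B3, B3–B4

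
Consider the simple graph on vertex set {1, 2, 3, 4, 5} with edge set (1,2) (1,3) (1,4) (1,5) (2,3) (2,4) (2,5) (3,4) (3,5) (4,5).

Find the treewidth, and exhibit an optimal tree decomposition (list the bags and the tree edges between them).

Treewidth 4.
One optimal decomposition is:
Bags: B1 = {1, 2, 3, 4, 5}
Tree: (single bag)

A single bag containing all 5 vertices is trivially a valid decomposition of width 4. On the other hand G contains the 5-clique {1, 2, 3, 4, 5}. A clique must lie in a single bag of any decomposition, so no decomposition can have width below 4. Therefore the treewidth is 4.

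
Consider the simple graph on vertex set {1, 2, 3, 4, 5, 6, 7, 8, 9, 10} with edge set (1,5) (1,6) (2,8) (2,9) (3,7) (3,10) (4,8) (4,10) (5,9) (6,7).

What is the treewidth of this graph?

A width-2 tree decomposition is:
Bags: B1 = {1, 5, 9}  B2 = {1, 6, 9}  B3 = {6, 7, 9}  B4 = {3, 7, 9}  B5 = {3, 9, 10}  B6 = {4, 9, 10}  B7 = {4, 8, 9}  B8 = {2, 8, 9}
Tree: B1–B2, B2–B3, B3–B4, B4–B5, B5–B6, B6–B7, B7–B8
The largest bag has 3 vertices, giving width 2; this decomposition certifies tw(G) ≤ 2. For the lower bound, G contains the cycle 9–5–1–6–7–3–10–4–8–2–9, so G is not a forest; only forests have treewidth ≤ 1, hence tw(G) ≥ 2. Combining the bounds, tw(G) = 2.

2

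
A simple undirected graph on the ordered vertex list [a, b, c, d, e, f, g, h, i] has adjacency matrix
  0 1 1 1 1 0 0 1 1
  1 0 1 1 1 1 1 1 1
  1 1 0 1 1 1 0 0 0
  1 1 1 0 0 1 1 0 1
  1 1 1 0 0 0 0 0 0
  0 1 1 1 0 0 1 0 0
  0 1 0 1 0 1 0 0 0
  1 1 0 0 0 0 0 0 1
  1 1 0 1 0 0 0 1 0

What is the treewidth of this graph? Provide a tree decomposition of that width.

The largest bag has 4 vertices, giving width 3; this decomposition certifies tw(G) ≤ 3. On the other hand G contains the 4-clique {a, b, c, d}. A clique must lie in a single bag of any decomposition, so no decomposition can have width below 3. The upper and lower bounds meet at 3, so that is the treewidth.

Treewidth 3.
Bags: B1 = {b, c, d, f}  B2 = {a, b, c, d}  B3 = {b, d, f, g}  B4 = {a, b, d, i}  B5 = {a, b, c, e}  B6 = {a, b, h, i}
Tree: B1–B2, B1–B3, B2–B4, B2–B5, B4–B6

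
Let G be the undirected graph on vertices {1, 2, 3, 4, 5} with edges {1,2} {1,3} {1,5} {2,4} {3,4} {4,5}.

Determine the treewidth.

A width-2 tree decomposition is:
Bags: B1 = {1, 2, 4}  B2 = {1, 4, 5}  B3 = {1, 3, 4}
Tree: B1–B2, B2–B3
Each bag holds 3 vertices, so the decomposition has width 2, which upper-bounds the treewidth. The edges 2–4–5–1–2 form a cycle, so G is not a tree and its treewidth is at least 2. Combining the bounds, tw(G) = 2.

2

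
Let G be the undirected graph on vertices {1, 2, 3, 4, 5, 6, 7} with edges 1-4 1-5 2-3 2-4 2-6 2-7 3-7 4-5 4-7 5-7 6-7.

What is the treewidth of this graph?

A width-2 tree decomposition is:
Bags: B1 = {4, 5, 7}  B2 = {2, 4, 7}  B3 = {2, 6, 7}  B4 = {2, 3, 7}  B5 = {1, 4, 5}
Tree: B1–B2, B2–B3, B2–B4, B1–B5
Each bag holds 3 vertices, so the decomposition has width 2, which upper-bounds the treewidth. For the lower bound, the 3 vertices {1, 4, 5} are pairwise adjacent, and any tree decomposition puts a clique entirely inside one bag — forcing width ≥ 2. Combining the bounds, tw(G) = 2.

2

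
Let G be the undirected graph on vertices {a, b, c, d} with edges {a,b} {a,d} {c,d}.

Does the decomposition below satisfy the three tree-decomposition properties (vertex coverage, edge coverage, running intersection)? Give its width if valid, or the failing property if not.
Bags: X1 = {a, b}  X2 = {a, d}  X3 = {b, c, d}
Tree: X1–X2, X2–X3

A tree decomposition must satisfy three properties: every vertex lies in some bag; for every edge, both endpoints lie together in some bag; and for every vertex, the bags containing it form a connected subtree. Here bags containing vertex b are not connected in the tree, so the decomposition is invalid.

No — bags containing vertex b are not connected in the tree.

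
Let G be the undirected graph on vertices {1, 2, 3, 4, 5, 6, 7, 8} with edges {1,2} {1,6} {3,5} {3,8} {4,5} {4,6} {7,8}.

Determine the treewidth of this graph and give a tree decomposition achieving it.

Each bag holds 2 vertices, so the decomposition has width 1, which upper-bounds the treewidth. Any graph with an edge has treewidth ≥ 1, and G has the edge 7–8. Combining the bounds, tw(G) = 1.

Treewidth 1.
Bags: B1 = {7, 8}  B2 = {3, 8}  B3 = {3, 5}  B4 = {4, 5}  B5 = {4, 6}  B6 = {1, 6}  B7 = {1, 2}
Tree: B1–B2, B2–B3, B3–B4, B4–B5, B5–B6, B6–B7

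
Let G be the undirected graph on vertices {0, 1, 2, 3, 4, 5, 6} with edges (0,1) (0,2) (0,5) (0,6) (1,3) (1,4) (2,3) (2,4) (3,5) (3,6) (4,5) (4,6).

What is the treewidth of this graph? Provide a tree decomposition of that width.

The largest bag has 4 vertices, giving width 3; this decomposition certifies tw(G) ≤ 3. For the lower bound: the 4 vertex sets {0,2}, {3,6}, {4}, {1} are disjoint, each induces a connected subgraph, and every pair is joined by at least one edge of G. Contracting each set to a single vertex therefore yields K_{4} as a minor, and since treewidth is minor-monotone, tw(G) ≥ tw(K_{4}) = 3. Hence tw(G) = 3 exactly.

Treewidth 3.
One optimal decomposition is:
Bags: B1 = {0, 2, 3, 4}  B2 = {0, 3, 4, 6}  B3 = {0, 1, 3, 4}  B4 = {0, 3, 4, 5}
Tree: B1–B2, B2–B3, B3–B4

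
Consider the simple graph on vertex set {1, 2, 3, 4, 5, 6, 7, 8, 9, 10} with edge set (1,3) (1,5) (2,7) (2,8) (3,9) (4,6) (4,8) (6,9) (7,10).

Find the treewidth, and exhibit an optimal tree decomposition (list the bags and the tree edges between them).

Treewidth 1.
One optimal decomposition is:
Bags: B1 = {7, 10}  B2 = {2, 7}  B3 = {2, 8}  B4 = {4, 8}  B5 = {4, 6}  B6 = {6, 9}  B7 = {3, 9}  B8 = {1, 3}  B9 = {1, 5}
Tree: B1–B2, B2–B3, B3–B4, B4–B5, B5–B6, B6–B7, B7–B8, B8–B9

The largest bag has 2 vertices, giving width 1; this decomposition certifies tw(G) ≤ 1. Any graph with an edge has treewidth ≥ 1, and G has the edge 10–7. The upper and lower bounds meet at 1, so that is the treewidth.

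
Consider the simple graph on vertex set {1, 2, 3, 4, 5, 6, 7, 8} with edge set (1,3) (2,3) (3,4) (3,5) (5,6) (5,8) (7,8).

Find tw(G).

1

A width-1 tree decomposition is:
Bags: B1 = {5, 6}  B2 = {5, 8}  B3 = {3, 5}  B4 = {2, 3}  B5 = {7, 8}  B6 = {1, 3}  B7 = {3, 4}
Tree: B1–B2, B2–B3, B3–B4, B2–B5, B3–B6, B4–B7
Every bag has size at most 2, so the width is 2 − 1 = 1 and tw(G) ≤ 1. Any graph with an edge has treewidth ≥ 1, and G has the edge 5–6. Hence tw(G) = 1 exactly.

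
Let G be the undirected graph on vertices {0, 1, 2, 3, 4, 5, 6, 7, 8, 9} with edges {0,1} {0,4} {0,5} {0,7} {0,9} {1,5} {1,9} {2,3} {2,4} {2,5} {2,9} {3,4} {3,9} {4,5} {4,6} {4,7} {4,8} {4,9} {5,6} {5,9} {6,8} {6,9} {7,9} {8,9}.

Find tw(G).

A width-3 tree decomposition is:
Bags: B1 = {2, 3, 4, 9}  B2 = {2, 4, 5, 9}  B3 = {4, 5, 6, 9}  B4 = {0, 4, 5, 9}  B5 = {0, 4, 7, 9}  B6 = {4, 6, 8, 9}  B7 = {0, 1, 5, 9}
Tree: B1–B2, B2–B3, B2–B4, B4–B5, B3–B6, B4–B7
Every bag has size at most 4, so the width is 4 − 1 = 3 and tw(G) ≤ 3. Conversely, {0, 1, 5, 9} is a clique of size 4, and the vertices of any clique must share a bag in every tree decomposition; so some bag has ≥ 4 vertices and tw(G) ≥ 3. Hence tw(G) = 3 exactly.

3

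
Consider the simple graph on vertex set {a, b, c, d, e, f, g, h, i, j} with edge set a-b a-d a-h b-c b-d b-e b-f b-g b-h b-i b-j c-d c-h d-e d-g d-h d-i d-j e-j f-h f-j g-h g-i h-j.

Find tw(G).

3

A width-3 tree decomposition is:
Bags: B1 = {b, d, g, i}  B2 = {b, d, g, h}  B3 = {b, d, h, j}  B4 = {b, d, e, j}  B5 = {b, c, d, h}  B6 = {b, f, h, j}  B7 = {a, b, d, h}
Tree: B1–B2, B2–B3, B3–B4, B2–B5, B3–B6, B3–B7
The largest bag has 4 vertices, giving width 3; this decomposition certifies tw(G) ≤ 3. On the other hand G contains the 4-clique {b, d, e, j}. A clique must lie in a single bag of any decomposition, so no decomposition can have width below 3. Combining the bounds, tw(G) = 3.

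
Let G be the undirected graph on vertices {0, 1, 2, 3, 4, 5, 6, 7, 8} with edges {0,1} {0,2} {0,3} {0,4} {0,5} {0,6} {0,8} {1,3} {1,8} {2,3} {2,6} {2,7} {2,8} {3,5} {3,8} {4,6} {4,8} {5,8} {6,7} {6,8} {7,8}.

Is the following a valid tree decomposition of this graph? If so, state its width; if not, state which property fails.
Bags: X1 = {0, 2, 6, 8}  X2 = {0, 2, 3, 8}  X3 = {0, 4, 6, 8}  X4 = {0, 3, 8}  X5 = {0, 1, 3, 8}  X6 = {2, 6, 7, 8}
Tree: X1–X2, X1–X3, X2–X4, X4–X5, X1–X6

A tree decomposition must satisfy three properties: every vertex lies in some bag; for every edge, both endpoints lie together in some bag; and for every vertex, the bags containing it form a connected subtree. Here vertex 5 appears in no bag, so the decomposition is invalid.

No — vertex 5 appears in no bag.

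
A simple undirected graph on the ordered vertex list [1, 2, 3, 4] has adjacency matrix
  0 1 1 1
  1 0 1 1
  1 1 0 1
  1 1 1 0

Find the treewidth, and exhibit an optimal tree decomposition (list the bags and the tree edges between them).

With just one bag of size 4, the width is 4 − 1 = 3, so tw(G) ≤ 3. On the other hand G contains the 4-clique {1, 2, 3, 4}. A clique must lie in a single bag of any decomposition, so no decomposition can have width below 3. Hence tw(G) = 3 exactly.

Treewidth 3.
One optimal decomposition is:
Bags: B1 = {1, 2, 3, 4}
Tree: (single bag)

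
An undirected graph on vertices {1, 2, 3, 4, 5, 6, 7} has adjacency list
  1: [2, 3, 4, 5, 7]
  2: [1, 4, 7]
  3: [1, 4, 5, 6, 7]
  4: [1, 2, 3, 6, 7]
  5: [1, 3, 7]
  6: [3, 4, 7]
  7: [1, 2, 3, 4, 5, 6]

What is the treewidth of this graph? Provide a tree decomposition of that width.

Treewidth 3.
Bags: B1 = {1, 3, 4, 7}  B2 = {1, 3, 5, 7}  B3 = {3, 4, 6, 7}  B4 = {1, 2, 4, 7}
Tree: B1–B2, B1–B3, B1–B4

Every bag has size at most 4, so the width is 4 − 1 = 3 and tw(G) ≤ 3. For the lower bound, the 4 vertices {1, 2, 4, 7} are pairwise adjacent, and any tree decomposition puts a clique entirely inside one bag — forcing width ≥ 3. Combining the bounds, tw(G) = 3.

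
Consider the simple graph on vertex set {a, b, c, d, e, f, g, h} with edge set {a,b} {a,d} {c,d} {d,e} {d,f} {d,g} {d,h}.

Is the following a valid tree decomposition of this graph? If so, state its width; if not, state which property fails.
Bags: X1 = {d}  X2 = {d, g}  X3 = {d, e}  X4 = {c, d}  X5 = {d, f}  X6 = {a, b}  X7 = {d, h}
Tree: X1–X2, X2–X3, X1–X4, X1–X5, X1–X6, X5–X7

No — edge (a,d) lies in no bag.

A tree decomposition must satisfy three properties: every vertex lies in some bag; for every edge, both endpoints lie together in some bag; and for every vertex, the bags containing it form a connected subtree. Here edge (a,d) lies in no bag, so the decomposition is invalid.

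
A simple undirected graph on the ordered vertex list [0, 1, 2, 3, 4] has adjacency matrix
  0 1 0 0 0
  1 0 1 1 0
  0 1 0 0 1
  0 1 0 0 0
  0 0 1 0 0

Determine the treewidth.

1

A width-1 tree decomposition is:
Bags: B1 = {1, 2}  B2 = {1, 3}  B3 = {0, 1}  B4 = {2, 4}
Tree: B1–B2, B1–B3, B1–B4
Each bag holds 2 vertices, so the decomposition has width 1, which upper-bounds the treewidth. Since G has at least one edge (e.g. 2–1), it is not an edgeless graph, so tw(G) ≥ 1. The upper and lower bounds meet at 1, so that is the treewidth.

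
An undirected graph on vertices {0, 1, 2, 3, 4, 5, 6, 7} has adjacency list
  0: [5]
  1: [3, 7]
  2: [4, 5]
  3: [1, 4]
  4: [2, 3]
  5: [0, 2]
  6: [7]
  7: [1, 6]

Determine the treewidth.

1

A width-1 tree decomposition is:
Bags: B1 = {6, 7}  B2 = {1, 7}  B3 = {1, 3}  B4 = {3, 4}  B5 = {2, 4}  B6 = {2, 5}  B7 = {0, 5}
Tree: B1–B2, B2–B3, B3–B4, B4–B5, B5–B6, B6–B7
Each bag holds 2 vertices, so the decomposition has width 1, which upper-bounds the treewidth. Any graph with an edge has treewidth ≥ 1, and G has the edge 6–7. The upper and lower bounds meet at 1, so that is the treewidth.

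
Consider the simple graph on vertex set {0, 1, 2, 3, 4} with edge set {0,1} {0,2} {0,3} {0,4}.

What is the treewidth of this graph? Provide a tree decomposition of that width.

Every bag has size at most 2, so the width is 2 − 1 = 1 and tw(G) ≤ 1. Since G has at least one edge (e.g. 0–3), it is not an edgeless graph, so tw(G) ≥ 1. The upper and lower bounds meet at 1, so that is the treewidth.

Treewidth 1.
One optimal decomposition is:
Bags: B1 = {0, 3}  B2 = {0, 1}  B3 = {0, 2}  B4 = {0, 4}
Tree: B1–B2, B1–B3, B2–B4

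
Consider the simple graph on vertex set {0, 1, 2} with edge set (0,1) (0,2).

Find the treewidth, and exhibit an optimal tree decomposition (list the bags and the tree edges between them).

Treewidth 1.
One optimal decomposition is:
Bags: B1 = {0, 2}  B2 = {0, 1}
Tree: B1–B2

The largest bag has 2 vertices, giving width 1; this decomposition certifies tw(G) ≤ 1. Any graph with an edge has treewidth ≥ 1, and G has the edge 2–0. The upper and lower bounds meet at 1, so that is the treewidth.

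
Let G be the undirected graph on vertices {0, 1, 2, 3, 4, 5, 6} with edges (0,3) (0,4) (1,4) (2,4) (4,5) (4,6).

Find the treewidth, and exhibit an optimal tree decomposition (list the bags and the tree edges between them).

Treewidth 1.
One such decomposition:
Bags: B1 = {4, 5}  B2 = {4, 6}  B3 = {2, 4}  B4 = {1, 4}  B5 = {0, 4}  B6 = {0, 3}
Tree: B1–B2, B2–B3, B2–B4, B1–B5, B5–B6

Every bag has size at most 2, so the width is 2 − 1 = 1 and tw(G) ≤ 1. Any graph with an edge has treewidth ≥ 1, and G has the edge 4–5. Hence tw(G) = 1 exactly.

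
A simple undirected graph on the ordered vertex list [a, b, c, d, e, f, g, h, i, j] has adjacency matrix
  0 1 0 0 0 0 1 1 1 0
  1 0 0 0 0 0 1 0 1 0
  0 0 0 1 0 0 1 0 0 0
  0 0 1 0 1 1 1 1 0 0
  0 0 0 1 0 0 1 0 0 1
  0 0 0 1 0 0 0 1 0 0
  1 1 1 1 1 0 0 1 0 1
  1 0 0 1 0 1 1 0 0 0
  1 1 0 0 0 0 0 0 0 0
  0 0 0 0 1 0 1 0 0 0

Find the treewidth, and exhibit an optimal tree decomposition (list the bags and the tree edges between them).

Treewidth 2.
Bags: B1 = {c, d, g}  B2 = {d, e, g}  B3 = {d, g, h}  B4 = {d, f, h}  B5 = {a, g, h}  B6 = {a, b, g}  B7 = {e, g, j}  B8 = {a, b, i}
Tree: B1–B2, B2–B3, B3–B4, B3–B5, B5–B6, B2–B7, B6–B8

The largest bag has 3 vertices, giving width 2; this decomposition certifies tw(G) ≤ 2. For the lower bound, the 3 vertices {d, e, g} are pairwise adjacent, and any tree decomposition puts a clique entirely inside one bag — forcing width ≥ 2. The upper and lower bounds meet at 2, so that is the treewidth.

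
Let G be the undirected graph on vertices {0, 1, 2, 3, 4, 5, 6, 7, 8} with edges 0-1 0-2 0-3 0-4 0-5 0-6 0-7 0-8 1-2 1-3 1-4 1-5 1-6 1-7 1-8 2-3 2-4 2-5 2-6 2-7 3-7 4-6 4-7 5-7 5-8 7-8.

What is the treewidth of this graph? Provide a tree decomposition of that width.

Treewidth 4.
Bags: B1 = {0, 1, 2, 4, 7}  B2 = {0, 1, 2, 3, 7}  B3 = {0, 1, 2, 5, 7}  B4 = {0, 1, 5, 7, 8}  B5 = {0, 1, 2, 4, 6}
Tree: B1–B2, B2–B3, B3–B4, B1–B5

Each bag holds 5 vertices, so the decomposition has width 4, which upper-bounds the treewidth. Conversely, {0, 1, 5, 7, 8} is a clique of size 5, and the vertices of any clique must share a bag in every tree decomposition; so some bag has ≥ 5 vertices and tw(G) ≥ 4. The upper and lower bounds meet at 4, so that is the treewidth.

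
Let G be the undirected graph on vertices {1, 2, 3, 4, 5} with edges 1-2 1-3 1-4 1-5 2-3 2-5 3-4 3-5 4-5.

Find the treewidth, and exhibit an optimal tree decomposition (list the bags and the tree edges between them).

Every bag has size at most 4, so the width is 4 − 1 = 3 and tw(G) ≤ 3. For the lower bound, the 4 vertices {1, 2, 3, 5} are pairwise adjacent, and any tree decomposition puts a clique entirely inside one bag — forcing width ≥ 3. Combining the bounds, tw(G) = 3.

Treewidth 3.
Bags: B1 = {1, 3, 4, 5}  B2 = {1, 2, 3, 5}
Tree: B1–B2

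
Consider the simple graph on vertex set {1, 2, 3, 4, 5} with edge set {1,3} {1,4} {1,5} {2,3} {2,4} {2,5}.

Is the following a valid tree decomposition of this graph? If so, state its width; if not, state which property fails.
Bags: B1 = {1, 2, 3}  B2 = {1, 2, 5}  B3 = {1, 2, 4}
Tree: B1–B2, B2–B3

Yes; width 2.

Every vertex of G appears in some bag (union = {1, 2, 3, 4, 5}); every edge is covered by a bag; and for each vertex v the set of bags containing v is connected in the bag tree. The decomposition is therefore valid. The largest bag has 3 vertices, so the width is 2.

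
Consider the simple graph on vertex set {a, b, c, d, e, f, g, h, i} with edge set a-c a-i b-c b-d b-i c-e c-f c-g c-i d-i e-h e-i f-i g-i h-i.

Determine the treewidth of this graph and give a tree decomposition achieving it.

Every bag has size at most 3, so the width is 3 − 1 = 2 and tw(G) ≤ 2. Conversely, {b, d, i} is a clique of size 3, and the vertices of any clique must share a bag in every tree decomposition; so some bag has ≥ 3 vertices and tw(G) ≥ 2. Combining the bounds, tw(G) = 2.

Treewidth 2.
One optimal decomposition is:
Bags: B1 = {c, e, i}  B2 = {b, c, i}  B3 = {a, c, i}  B4 = {c, f, i}  B5 = {b, d, i}  B6 = {e, h, i}  B7 = {c, g, i}
Tree: B1–B2, B2–B3, B1–B4, B2–B5, B1–B6, B3–B7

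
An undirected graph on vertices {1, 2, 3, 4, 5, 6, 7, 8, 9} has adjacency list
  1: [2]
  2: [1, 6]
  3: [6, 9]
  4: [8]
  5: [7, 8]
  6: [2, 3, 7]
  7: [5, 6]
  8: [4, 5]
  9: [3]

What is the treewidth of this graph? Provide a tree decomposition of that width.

Treewidth 1.
One optimal decomposition is:
Bags: B1 = {6, 7}  B2 = {5, 7}  B3 = {3, 6}  B4 = {2, 6}  B5 = {5, 8}  B6 = {1, 2}  B7 = {3, 9}  B8 = {4, 8}
Tree: B1–B2, B1–B3, B3–B4, B2–B5, B4–B6, B3–B7, B5–B8

Every bag has size at most 2, so the width is 2 − 1 = 1 and tw(G) ≤ 1. Any graph with an edge has treewidth ≥ 1, and G has the edge 7–6. Combining the bounds, tw(G) = 1.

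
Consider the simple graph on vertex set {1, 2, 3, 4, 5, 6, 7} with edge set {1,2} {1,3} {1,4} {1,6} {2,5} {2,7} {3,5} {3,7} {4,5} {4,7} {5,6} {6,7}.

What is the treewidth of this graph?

3

A width-3 tree decomposition is:
Bags: B1 = {1, 3, 5, 7}  B2 = {1, 4, 5, 7}  B3 = {1, 2, 5, 7}  B4 = {1, 5, 6, 7}
Tree: B1–B2, B2–B3, B3–B4
Every bag has size at most 4, so the width is 4 − 1 = 3 and tw(G) ≤ 3. For the lower bound: the 4 vertex sets {3,7}, {1,4}, {5}, {2} are disjoint, each induces a connected subgraph, and every pair is joined by at least one edge of G. Contracting each set to a single vertex therefore yields K_{4} as a minor, and since treewidth is minor-monotone, tw(G) ≥ tw(K_{4}) = 3. The upper and lower bounds meet at 3, so that is the treewidth.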